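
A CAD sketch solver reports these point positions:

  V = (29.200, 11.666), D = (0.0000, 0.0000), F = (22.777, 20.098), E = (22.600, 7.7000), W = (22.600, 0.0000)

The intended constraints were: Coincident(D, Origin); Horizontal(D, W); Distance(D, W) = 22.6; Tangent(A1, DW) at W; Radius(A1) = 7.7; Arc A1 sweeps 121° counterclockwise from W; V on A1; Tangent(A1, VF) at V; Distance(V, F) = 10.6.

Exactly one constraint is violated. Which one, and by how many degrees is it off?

Tangent(A1, VF) at V — off by 6.30°.

D = (0.00, 0.00) ✓; D.y = 0.00, W.y = 0.00 ✓; |DW| = 22.60 ✓; ∠(EW, WD) = 90.00° ✓; |EW| = 7.700 ✓; bearing(E→V) − bearing(E→W) = 121.0° ✓; |EV| = 7.700 ✓; ∠(EV, VF) = 83.70° ✗; |VF| = 10.60 ✓.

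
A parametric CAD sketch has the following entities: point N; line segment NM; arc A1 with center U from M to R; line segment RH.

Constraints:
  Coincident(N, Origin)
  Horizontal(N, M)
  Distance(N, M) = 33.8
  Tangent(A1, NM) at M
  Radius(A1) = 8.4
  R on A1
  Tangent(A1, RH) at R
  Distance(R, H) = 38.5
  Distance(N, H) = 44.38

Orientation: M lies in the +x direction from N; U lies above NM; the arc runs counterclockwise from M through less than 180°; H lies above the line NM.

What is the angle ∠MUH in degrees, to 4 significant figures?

149.2°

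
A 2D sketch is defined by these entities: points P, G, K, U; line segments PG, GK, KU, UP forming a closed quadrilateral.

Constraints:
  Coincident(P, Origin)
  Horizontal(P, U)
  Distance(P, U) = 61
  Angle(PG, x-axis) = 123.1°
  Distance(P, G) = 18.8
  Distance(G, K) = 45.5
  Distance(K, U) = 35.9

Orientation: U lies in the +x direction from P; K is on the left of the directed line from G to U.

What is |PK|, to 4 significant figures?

42.08

P is at the origin; P and U share the same y with |PU| = 61.0 and U in +x, so U = (61.0, 0). PG runs at 123.1° with |PG| = 18.8, so G = (-10.27, 15.75). K is determined by |GK| = 45.5 and |KU| = 35.9 together: it lies at the intersection of circle(G, 45.5) and circle(U, 35.9). With |GU| = 72.99, the foot of the radical line on GU is 41.85 from G and the perpendicular offset is √(45.5² − 41.85²) = 17.86. Taking the left-of-GU solution: K = (34.45, 24.16).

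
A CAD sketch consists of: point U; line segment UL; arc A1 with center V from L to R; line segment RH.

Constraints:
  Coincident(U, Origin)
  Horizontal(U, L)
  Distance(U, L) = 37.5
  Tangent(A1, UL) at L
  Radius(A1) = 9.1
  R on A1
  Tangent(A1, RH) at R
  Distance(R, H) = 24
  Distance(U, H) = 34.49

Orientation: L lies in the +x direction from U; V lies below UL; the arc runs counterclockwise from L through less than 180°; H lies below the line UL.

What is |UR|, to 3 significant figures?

29.6

U is at the origin; UL is horizontal with |UL| = 37.5 and L on the +x side, so L = (37.5, 0.00). Since A1 is tangent to UL there, VL ⟂ UL, so V = L + (0, -9.1) = (37.5, -9.10). Since VR ⟂ RH (tangency), |VH| = √(9.1² + 24.0²) = 25.7 regardless of where R sits on A1. So H lies on both circle(U, 34.49) and circle(V, 25.7); the below-UL intersection is H = (20.1, -28.0). R is the foot of the tangent from H: R = (29.1, -5.72).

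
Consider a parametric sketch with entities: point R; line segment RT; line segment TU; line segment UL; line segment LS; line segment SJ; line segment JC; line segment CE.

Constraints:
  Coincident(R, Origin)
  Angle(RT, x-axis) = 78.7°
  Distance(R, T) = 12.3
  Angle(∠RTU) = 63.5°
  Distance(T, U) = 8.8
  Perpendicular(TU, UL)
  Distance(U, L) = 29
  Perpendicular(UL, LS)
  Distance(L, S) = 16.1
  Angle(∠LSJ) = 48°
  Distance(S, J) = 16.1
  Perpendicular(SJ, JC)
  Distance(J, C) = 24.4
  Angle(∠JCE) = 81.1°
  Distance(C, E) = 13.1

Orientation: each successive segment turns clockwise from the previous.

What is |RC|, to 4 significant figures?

27.56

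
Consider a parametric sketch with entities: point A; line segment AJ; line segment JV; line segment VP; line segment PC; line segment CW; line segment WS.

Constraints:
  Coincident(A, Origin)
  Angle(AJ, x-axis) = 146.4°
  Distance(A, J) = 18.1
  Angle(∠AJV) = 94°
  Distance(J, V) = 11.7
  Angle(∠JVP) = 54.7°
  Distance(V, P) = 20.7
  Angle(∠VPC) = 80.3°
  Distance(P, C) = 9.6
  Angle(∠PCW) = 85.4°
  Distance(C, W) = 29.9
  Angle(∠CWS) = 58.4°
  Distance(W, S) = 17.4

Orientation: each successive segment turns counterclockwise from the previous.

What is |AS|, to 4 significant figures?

22.10

A is at the origin; AJ runs at 146.4° with length 18.1, so J = (-15.08, 10.02). ∠AJV = 94.0° gives JV at -127.6° from the x-axis; with |JV| = 11.7, V = (-22.21, 0.7466). ∠JVP = 54.7° gives VP at -2.300° from the x-axis; with |VP| = 20.7, P = (-1.531, -0.08413). ∠VPC = 80.3° gives PC at 97.40° from the x-axis; with |PC| = 9.6, C = (-2.768, 9.436). ∠PCW = 85.4° gives CW at -168.0° from the x-axis; with |CW| = 29.9, W = (-32.01, 3.219). ∠CWS = 58.4° gives WS at -46.40° from the x-axis; with |WS| = 17.4, S = (-20.01, -9.381). Then |AS| = |S − A| = 22.10.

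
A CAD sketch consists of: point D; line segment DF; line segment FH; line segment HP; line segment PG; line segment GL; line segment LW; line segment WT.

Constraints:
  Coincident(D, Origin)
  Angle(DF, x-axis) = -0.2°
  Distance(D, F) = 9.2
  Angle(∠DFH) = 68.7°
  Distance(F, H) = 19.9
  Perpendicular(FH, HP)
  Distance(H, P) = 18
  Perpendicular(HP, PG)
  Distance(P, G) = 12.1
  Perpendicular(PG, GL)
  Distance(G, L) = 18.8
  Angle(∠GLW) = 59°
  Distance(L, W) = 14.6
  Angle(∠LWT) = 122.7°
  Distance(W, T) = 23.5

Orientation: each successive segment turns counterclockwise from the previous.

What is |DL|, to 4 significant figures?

10.38

D is at the origin; DF runs at -0.2° with length 9.2, so F = (9.200, -0.03211). ∠DFH = 68.7° gives FH at 111.1° from the x-axis; with |FH| = 19.9, H = (2.036, 18.53). FH ⟂ HP, so HP runs at -158.9°; with |HP| = 18.0, P = (-14.76, 12.05). The perpendicularity gives PG at right angles to HP, so PG runs at -68.90°; with |PG| = 12.1, G = (-10.40, 0.7650). The perpendicularity gives GL at right angles to PG, so GL runs at 21.10°; with |GL| = 18.8, L = (7.138, 7.533). Then |DL| = |L − D| = 10.38.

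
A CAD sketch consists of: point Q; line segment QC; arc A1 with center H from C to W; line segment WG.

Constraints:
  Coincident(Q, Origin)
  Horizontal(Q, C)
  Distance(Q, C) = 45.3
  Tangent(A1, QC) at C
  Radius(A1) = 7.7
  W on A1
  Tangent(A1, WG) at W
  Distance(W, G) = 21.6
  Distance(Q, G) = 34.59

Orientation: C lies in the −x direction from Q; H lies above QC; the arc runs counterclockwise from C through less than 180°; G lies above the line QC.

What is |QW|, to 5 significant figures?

39.010

Checks: |HW| = 7.700 ✓; ∠(HW, WG) = 90.00° ✓; |WG| = 21.60 ✓; |QG| = 34.59 ✓.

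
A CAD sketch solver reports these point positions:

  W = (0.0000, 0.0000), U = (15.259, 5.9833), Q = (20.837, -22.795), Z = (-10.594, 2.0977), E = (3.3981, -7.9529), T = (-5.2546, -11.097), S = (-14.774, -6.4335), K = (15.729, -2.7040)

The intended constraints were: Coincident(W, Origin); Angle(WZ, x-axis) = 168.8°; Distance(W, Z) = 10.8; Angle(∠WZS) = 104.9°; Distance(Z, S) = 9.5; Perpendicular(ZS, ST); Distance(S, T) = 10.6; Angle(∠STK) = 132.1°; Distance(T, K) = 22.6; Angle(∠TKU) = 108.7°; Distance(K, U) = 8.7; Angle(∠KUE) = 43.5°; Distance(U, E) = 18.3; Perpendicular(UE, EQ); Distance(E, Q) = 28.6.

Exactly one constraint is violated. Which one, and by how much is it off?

Distance(E, Q) = 28.6 — off by 5.70.

W = (0.00, 0.00) ✓; WZ at 168.8° ✓; |WZ| = 10.80 ✓; ∠WZS = 104.9° ✓; |ZS| = 9.500 ✓; ∠(ZS, ST) = 90.00° ✓; |ST| = 10.60 ✓; ∠STK = 132.1° ✓; |TK| = 22.60 ✓; ∠TKU = 108.7° ✓; |KU| = 8.700 ✓; ∠KUE = 43.50° ✓; |UE| = 18.30 ✓; ∠(UE, EQ) = 90.00° ✓; |EQ| = 22.90 ✗.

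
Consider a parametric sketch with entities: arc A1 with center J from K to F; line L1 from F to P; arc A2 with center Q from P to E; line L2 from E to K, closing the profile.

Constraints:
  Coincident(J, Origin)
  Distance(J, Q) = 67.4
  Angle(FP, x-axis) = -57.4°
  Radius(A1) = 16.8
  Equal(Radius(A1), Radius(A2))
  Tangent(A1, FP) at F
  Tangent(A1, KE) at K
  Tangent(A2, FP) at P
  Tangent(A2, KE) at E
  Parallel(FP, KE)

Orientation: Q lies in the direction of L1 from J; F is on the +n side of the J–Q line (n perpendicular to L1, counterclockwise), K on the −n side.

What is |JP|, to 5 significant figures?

69.462

The slot axis is L1's direction at -57.4°, so u = (cos -57.4°, sin -57.4°) = (0.53877, -0.84245) and n = (−sin -57.4°, cos -57.4°) = (0.84245, 0.53877). J is at the origin and Q lies 67.4 along u from J, so Q = 67.4·u = (36.313, -56.781). Tangency of A1 to both parallel lines with radius 16.8 puts F and K at J ± 16.8·n: F = (14.153, 9.0513), K = (-14.153, -9.0513). Equal radii place P and E the same way about Q: P = Q + 16.8·n = (50.466, -47.730), E = Q − 16.8·n = (22.160, -65.833). Then |JP| = |P − J| = 69.462.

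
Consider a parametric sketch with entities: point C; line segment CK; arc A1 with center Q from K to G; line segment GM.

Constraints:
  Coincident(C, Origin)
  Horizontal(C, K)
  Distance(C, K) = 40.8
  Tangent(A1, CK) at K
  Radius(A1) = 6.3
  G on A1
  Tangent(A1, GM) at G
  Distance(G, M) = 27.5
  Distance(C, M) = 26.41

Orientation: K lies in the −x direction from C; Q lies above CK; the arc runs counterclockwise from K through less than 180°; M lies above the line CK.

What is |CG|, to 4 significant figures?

36.51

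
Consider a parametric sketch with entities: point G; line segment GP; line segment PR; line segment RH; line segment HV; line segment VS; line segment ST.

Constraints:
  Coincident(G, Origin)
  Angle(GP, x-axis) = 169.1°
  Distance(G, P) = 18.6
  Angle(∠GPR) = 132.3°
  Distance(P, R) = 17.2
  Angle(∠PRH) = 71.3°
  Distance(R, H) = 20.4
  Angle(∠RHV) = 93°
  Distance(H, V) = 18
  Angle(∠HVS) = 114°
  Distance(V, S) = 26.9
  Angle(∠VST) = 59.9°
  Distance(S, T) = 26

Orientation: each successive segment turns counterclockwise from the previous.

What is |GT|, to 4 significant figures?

30.76

G is at the origin; GP runs at 169.1° with length 18.6, so P = (-18.26, 3.517). ∠GPR = 132.3° gives PR at -143.2° from the x-axis; with |PR| = 17.2, R = (-32.04, -6.786). ∠PRH = 71.3° gives RH at -34.50° from the x-axis; with |RH| = 20.4, H = (-15.22, -18.34). ∠RHV = 93.0° gives HV at 52.50° from the x-axis; with |HV| = 18.0, V = (-4.267, -4.060). ∠HVS = 114.0° gives VS at 118.5° from the x-axis; with |VS| = 26.9, S = (-17.10, 19.58). ∠VST = 59.9° gives ST at -121.4° from the x-axis; with |ST| = 26.0, T = (-30.65, -2.612). Then |GT| = |T − G| = 30.76.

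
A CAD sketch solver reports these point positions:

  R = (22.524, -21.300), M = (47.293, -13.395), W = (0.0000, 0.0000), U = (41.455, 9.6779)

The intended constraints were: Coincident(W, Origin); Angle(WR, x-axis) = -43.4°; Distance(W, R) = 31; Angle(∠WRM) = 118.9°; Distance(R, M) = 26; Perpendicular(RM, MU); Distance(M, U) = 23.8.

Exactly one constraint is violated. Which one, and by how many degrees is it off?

Perpendicular(RM, MU) — off by 3.50°.

W = (0.00, 0.00) ✓; WR at -43.40° ✓; |WR| = 31.00 ✓; ∠WRM = 118.9° ✓; |RM| = 26.00 ✓; ∠(RM, MU) = 86.50° ✗; |MU| = 23.80 ✓.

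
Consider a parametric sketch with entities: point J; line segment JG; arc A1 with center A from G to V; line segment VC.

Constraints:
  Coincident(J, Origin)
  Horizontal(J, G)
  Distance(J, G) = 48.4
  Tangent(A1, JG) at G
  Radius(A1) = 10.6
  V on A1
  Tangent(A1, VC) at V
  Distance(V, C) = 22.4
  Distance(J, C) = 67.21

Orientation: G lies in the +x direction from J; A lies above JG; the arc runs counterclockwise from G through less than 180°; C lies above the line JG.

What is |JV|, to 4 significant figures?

59.99

Checks: J = (0.00, 0.00) ✓; |AV| = 10.60 ✓; ∠(AV, VC) = 90.00° ✓; |VC| = 22.40 ✓; |JC| = 67.21 ✓.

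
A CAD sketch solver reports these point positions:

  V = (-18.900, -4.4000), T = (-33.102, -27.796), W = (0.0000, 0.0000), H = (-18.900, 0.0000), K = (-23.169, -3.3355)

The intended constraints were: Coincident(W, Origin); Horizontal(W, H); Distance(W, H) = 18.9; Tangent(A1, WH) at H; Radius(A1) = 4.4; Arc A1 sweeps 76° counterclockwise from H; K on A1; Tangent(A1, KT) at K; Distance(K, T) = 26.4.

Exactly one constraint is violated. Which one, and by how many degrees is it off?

Tangent(A1, KT) at K — off by 8.10°.

W = (0.00, 0.00) ✓; W.y = 0.00, H.y = 0.00 ✓; |WH| = 18.90 ✓; ∠(VH, HW) = 90.00° ✓; |VH| = 4.400 ✓; bearing(V→K) − bearing(V→H) = 76.00° ✓; |VK| = 4.400 ✓; ∠(VK, KT) = 98.10° ✗; |KT| = 26.40 ✓.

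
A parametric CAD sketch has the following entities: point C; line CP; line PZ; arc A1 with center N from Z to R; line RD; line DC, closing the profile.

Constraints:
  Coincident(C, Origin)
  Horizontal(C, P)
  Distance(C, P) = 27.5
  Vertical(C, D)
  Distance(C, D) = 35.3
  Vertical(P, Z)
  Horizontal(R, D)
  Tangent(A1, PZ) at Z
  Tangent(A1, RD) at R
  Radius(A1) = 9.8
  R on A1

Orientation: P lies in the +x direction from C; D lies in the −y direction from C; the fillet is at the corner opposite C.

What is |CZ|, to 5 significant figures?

37.503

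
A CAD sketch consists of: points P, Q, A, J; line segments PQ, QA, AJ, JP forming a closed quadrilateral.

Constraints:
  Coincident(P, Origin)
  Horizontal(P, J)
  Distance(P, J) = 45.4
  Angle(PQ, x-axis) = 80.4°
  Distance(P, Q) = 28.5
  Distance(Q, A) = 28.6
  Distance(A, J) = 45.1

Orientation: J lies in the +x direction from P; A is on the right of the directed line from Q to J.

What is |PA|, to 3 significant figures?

0.336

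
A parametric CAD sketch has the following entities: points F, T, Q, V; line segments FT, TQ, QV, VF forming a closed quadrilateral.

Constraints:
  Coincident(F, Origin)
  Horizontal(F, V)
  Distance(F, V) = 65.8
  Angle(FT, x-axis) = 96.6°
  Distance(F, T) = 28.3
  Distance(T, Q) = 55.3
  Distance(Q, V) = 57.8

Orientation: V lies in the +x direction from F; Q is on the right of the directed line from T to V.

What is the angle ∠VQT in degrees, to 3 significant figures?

82.4°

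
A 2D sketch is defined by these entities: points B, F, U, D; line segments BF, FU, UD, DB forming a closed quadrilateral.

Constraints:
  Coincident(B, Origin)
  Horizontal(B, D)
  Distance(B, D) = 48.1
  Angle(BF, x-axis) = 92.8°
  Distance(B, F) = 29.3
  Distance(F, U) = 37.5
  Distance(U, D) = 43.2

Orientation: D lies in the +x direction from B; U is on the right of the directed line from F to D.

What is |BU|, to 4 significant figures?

9.403

Checks: |FU| = 37.50 ✓; |UD| = 43.20 ✓.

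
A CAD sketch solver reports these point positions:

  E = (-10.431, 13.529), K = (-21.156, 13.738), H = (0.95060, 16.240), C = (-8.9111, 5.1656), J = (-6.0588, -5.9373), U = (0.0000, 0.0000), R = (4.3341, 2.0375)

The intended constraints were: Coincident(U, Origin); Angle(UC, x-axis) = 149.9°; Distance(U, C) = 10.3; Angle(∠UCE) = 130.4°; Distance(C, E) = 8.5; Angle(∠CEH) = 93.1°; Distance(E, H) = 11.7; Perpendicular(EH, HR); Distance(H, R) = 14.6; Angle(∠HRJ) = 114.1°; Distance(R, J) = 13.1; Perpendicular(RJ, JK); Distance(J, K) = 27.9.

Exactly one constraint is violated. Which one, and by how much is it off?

Distance(J, K) = 27.9 — off by 3.10.

U = (0.00, 0.00) ✓; UC at 149.9° ✓; |UC| = 10.30 ✓; ∠UCE = 130.4° ✓; |CE| = 8.500 ✓; ∠CEH = 93.10° ✓; |EH| = 11.70 ✓; ∠(EH, HR) = 90.00° ✓; |HR| = 14.60 ✓; ∠HRJ = 114.1° ✓; |RJ| = 13.10 ✓; ∠(RJ, JK) = 90.00° ✓; |JK| = 24.80 ✗.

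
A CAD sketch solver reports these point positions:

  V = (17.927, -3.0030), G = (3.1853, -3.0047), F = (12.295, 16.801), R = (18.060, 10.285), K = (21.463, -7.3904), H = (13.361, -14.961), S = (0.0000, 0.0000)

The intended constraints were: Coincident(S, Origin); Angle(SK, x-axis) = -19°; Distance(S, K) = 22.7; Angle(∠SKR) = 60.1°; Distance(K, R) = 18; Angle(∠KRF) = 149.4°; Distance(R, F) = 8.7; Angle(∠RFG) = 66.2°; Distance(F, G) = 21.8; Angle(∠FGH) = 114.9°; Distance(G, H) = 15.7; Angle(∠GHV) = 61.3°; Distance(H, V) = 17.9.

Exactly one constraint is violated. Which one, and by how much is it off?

Distance(H, V) = 17.9 — off by 5.10.

S = (0.00, 0.00) ✓; SK at -19.00° ✓; |SK| = 22.70 ✓; ∠SKR = 60.10° ✓; |KR| = 18.00 ✓; ∠KRF = 149.4° ✓; |RF| = 8.700 ✓; ∠RFG = 66.20° ✓; |FG| = 21.80 ✓; ∠FGH = 114.9° ✓; |GH| = 15.70 ✓; ∠GHV = 61.30° ✓; |HV| = 12.80 ✗.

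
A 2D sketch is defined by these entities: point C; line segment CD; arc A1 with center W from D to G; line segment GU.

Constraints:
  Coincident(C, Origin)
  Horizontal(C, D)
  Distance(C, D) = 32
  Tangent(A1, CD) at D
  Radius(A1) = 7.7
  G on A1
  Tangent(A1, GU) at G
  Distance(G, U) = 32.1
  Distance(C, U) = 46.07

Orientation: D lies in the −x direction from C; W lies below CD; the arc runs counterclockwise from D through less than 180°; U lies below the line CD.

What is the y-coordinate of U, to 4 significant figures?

-39.61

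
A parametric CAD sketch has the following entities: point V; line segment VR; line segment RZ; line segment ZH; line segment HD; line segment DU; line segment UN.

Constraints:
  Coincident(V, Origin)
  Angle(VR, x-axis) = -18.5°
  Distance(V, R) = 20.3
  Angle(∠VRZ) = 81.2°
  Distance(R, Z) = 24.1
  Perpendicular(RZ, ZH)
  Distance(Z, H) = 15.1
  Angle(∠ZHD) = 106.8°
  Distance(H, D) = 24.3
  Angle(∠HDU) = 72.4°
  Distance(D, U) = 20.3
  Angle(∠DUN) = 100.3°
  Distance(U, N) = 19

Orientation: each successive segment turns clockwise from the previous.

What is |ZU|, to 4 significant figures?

23.05

∠ZHD = 106.8° gives HD at 79.50° from the x-axis; with |HD| = 24.3, D = (-0.7923, 2.962). ∠HDU = 72.4° gives DU at -28.10° from the x-axis; with |DU| = 20.3, U = (17.11, -6.600). Then |ZU| = |U − Z| = 23.05.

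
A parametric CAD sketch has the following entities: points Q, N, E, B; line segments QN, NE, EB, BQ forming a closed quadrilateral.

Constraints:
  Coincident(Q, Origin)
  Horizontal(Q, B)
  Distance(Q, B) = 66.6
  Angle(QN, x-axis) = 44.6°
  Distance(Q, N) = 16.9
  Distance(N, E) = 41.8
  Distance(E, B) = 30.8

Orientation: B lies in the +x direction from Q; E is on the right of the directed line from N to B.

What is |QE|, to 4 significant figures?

45.13

Q is at the origin; Q and B share the same y with |QB| = 66.6 and B in +x, so B = (66.6, 0). QN runs at 44.6° with |QN| = 16.9, so N = (12.03, 11.87). E is determined by |NE| = 41.8 and |EB| = 30.8 together: it lies at the intersection of circle(N, 41.8) and circle(B, 30.8). With |NB| = 55.84, the foot of the radical line on NB is 35.07 from N and the perpendicular offset is √(41.8² − 35.07²) = 22.74. Taking the right-of-NB solution: E = (41.47, -17.81).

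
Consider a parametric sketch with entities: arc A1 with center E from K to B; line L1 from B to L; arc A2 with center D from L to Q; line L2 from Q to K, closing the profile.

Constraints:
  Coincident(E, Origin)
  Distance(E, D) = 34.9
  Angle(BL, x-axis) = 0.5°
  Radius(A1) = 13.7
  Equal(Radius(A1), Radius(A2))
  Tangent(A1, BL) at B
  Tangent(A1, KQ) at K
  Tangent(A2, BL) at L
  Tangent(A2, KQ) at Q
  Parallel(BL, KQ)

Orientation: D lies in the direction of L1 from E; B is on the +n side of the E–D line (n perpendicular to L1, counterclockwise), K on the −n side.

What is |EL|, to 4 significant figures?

37.49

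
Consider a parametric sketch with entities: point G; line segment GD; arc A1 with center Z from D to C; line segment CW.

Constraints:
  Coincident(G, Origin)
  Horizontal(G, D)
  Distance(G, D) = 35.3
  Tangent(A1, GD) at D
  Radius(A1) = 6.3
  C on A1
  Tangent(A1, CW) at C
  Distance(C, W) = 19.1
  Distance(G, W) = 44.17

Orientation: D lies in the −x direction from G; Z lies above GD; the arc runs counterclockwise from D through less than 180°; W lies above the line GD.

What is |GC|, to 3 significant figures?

30.5

G is at the origin; G and D share the same y with |GD| = 35.3 and D on the −x side, so D = (-35.3, 0.00). A1 meets GD tangentially, so ZD is at right angles to GD, so Z = D + (0, 6.3) = (-35.3, 6.30). Since ZC ⟂ CW (tangency), |ZW| = √(6.3² + 19.1²) = 20.1 regardless of where C sits on A1. So W lies on both circle(G, 44.17) and circle(Z, 20.1); the above-GD intersection is W = (-35.4, 26.4). C is the foot of the tangent from W: C = (-29.3, 8.30).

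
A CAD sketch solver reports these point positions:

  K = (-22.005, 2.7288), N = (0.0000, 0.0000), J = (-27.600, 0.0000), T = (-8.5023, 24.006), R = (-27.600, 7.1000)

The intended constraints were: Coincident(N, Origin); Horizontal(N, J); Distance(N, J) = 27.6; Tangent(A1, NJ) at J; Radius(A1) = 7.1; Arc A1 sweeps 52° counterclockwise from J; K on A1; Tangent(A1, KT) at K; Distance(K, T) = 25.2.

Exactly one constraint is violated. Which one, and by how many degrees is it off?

Tangent(A1, KT) at K — off by 5.60°.

N = (0.00, 0.00) ✓; N.y = 0.00, J.y = 0.00 ✓; |NJ| = 27.60 ✓; ∠(RJ, JN) = 90.00° ✓; |RJ| = 7.100 ✓; bearing(R→K) − bearing(R→J) = 52.00° ✓; |RK| = 7.100 ✓; ∠(RK, KT) = 84.40° ✗; |KT| = 25.20 ✓.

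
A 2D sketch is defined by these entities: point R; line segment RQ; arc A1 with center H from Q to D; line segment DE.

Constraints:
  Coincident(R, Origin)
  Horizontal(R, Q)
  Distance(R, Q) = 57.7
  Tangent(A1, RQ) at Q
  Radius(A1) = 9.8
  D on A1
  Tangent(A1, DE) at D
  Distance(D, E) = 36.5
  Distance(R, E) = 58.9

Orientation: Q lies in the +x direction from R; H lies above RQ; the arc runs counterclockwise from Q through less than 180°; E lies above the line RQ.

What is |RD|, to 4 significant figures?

66.94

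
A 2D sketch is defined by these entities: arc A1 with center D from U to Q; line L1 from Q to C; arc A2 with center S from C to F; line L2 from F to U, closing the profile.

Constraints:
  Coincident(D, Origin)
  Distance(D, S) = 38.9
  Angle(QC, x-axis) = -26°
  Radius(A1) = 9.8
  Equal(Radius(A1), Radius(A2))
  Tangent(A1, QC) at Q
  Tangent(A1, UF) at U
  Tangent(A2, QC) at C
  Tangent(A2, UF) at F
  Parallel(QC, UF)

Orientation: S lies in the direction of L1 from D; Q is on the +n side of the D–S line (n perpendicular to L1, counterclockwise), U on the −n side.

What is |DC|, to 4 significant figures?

40.12

Tangency of A1 to both parallel lines with radius 9.8 puts Q and U at D ± 9.8·n: Q = (4.296, 8.808), U = (-4.296, -8.808). Equal radii place C and F the same way about S: C = S + 9.8·n = (39.26, -8.244), F = S − 9.8·n = (30.67, -25.86). Then |DC| = |C − D| = 40.12.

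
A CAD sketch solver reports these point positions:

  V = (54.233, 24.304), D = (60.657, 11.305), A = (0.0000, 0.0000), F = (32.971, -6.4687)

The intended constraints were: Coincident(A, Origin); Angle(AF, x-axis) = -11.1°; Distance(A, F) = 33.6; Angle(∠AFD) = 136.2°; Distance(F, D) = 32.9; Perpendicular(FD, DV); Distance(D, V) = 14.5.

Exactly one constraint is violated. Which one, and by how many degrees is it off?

Perpendicular(FD, DV) — off by 6.40°.

A = (0.00, 0.00) ✓; AF at -11.10° ✓; |AF| = 33.60 ✓; ∠AFD = 136.2° ✓; |FD| = 32.90 ✓; ∠(FD, DV) = 83.60° ✗; |DV| = 14.50 ✓.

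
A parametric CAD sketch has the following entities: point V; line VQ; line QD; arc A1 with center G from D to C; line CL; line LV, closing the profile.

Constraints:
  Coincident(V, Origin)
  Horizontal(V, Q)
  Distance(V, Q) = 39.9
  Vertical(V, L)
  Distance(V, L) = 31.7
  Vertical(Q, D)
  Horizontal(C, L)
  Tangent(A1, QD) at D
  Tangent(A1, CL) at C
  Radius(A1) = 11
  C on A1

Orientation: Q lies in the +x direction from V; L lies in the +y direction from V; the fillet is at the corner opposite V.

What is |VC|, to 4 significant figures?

42.90

The virtual corner opposite V is at (39.90, 31.70). A1 meets QD tangentially, so GD is at right angles to QD and since A1 is tangent to CL there, GC ⟂ CL, with radius 11.0, so the center G sits 11.0 in from both sides at G = (28.90, 20.70). That places the tangent points at D = (39.90, 20.70) on QD and C = (28.90, 31.70) on CL. Then |VC| = |C − V| = 42.90.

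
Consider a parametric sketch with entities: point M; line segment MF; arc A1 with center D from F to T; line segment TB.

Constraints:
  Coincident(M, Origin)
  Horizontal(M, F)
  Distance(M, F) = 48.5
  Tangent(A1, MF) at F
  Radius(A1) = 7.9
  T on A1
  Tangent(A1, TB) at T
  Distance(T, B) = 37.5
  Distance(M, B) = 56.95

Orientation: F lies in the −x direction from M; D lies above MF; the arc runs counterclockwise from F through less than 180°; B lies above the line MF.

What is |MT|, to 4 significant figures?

41.25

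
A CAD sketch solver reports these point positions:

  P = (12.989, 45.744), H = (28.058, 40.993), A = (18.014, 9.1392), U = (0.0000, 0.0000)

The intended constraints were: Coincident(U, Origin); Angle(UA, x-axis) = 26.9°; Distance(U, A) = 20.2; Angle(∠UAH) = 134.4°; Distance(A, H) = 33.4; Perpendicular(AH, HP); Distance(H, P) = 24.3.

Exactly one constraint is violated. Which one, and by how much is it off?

Distance(H, P) = 24.3 — off by 8.50.

U = (0.00, 0.00) ✓; UA at 26.90° ✓; |UA| = 20.20 ✓; ∠UAH = 134.4° ✓; |AH| = 33.40 ✓; ∠(AH, HP) = 90.00° ✓; |HP| = 15.80 ✗.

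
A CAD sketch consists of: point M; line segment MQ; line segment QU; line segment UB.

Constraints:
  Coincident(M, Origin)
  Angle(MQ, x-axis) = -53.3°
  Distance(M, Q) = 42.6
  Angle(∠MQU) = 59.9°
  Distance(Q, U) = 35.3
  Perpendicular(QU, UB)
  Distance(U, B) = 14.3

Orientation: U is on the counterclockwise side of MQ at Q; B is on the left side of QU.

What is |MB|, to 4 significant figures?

26.51

∠MQU = 59.9°, so QU runs at -53.3° + (180° − 59.9°) = 66.80° from the x-axis; with |QU| = 35.3, U = Q + 35.3·(cos 66.80°, sin 66.80°) = (39.36, -1.710). The perpendicularity gives UB at right angles to QU; with |UB| = 14.3 on the left of QU, B = U + 14.3·(-0.9191, 0.3939) = (26.22, 3.923). Then |MB| = |B − M| = 26.51.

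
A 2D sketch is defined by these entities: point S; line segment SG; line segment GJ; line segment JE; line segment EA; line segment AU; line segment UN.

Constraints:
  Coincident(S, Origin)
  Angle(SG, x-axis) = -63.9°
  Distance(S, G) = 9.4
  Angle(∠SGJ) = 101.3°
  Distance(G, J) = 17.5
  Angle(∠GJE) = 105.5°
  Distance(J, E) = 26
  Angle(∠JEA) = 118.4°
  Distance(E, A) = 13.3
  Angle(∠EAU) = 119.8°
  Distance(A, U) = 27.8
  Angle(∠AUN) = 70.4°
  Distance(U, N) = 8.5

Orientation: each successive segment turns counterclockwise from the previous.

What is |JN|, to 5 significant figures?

31.238

∠EAU = 119.8° gives AU at -148.90° from the x-axis; with |AU| = 27.8, U = (-14.053, 14.136). ∠AUN = 70.4° gives UN at -39.300° from the x-axis; with |UN| = 8.5, N = (-7.4753, 8.7518). Then |JN| = |N − J| = 31.238.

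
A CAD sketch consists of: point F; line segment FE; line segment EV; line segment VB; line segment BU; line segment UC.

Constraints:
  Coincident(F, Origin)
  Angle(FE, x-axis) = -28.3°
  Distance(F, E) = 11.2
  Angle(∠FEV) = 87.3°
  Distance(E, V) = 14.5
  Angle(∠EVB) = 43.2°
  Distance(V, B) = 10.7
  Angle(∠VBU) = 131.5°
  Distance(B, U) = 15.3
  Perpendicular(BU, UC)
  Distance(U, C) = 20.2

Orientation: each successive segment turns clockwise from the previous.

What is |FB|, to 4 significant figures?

7.282

∠FEV = 87.3° gives EV at -121.0° from the x-axis; with |EV| = 14.5, V = (2.393, -17.74). ∠EVB = 43.2° gives VB at 102.2° from the x-axis; with |VB| = 10.7, B = (0.1321, -7.280). Then |FB| = |B − F| = 7.282.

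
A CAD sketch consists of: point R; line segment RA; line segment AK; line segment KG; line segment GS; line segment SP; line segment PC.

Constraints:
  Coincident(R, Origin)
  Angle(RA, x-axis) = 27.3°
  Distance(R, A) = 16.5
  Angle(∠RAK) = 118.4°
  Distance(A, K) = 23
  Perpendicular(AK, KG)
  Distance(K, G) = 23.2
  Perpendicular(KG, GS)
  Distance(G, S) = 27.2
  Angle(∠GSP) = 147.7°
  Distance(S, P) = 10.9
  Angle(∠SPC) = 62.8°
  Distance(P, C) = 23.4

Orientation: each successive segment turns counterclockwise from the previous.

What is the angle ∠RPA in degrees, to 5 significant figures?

25.124°

R is at the origin; RA runs at 27.3° with length 16.5, so A = (14.662, 7.5677). ∠RAK = 118.4° gives AK at 88.900° from the x-axis; with |AK| = 23.0, K = (15.104, 30.563). The perpendicularity gives KG at right angles to AK, so KG runs at 178.90°; with |KG| = 23.2, G = (-8.0920, 31.009). KG is perpendicular to GS, so GS runs at -91.100°; with |GS| = 27.2, S = (-8.6142, 3.8139). ∠GSP = 147.7° gives SP at -58.800° from the x-axis; with |SP| = 10.9, P = (-2.9677, -5.5096). Then cos ∠RPA = PR·PA / (|PR||PA|), giving 25.124°.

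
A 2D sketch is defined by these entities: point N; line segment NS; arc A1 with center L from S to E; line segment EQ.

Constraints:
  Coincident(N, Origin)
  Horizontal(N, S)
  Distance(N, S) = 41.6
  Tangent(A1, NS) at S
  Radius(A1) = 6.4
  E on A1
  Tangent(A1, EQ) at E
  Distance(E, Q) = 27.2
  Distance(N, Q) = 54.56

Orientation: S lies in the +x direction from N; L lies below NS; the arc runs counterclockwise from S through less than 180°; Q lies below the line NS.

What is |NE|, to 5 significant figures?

36.317

Checks: |LE| = 6.400 ✓; ∠(LE, EQ) = 90.00° ✓; |EQ| = 27.20 ✓; |NQ| = 54.56 ✓.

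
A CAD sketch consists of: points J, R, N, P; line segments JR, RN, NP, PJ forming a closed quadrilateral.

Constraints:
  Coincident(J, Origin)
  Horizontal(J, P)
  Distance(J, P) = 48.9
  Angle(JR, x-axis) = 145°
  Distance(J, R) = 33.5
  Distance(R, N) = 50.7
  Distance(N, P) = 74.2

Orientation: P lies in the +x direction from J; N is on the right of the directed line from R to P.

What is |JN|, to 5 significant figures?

35.931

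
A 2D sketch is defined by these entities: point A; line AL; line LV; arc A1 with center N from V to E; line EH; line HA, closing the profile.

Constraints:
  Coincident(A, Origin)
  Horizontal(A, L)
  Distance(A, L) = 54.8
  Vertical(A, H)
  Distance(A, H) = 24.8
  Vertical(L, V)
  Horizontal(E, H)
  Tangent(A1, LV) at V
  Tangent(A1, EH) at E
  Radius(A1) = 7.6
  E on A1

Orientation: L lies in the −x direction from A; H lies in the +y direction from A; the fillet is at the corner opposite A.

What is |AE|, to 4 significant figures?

53.32

A is at the origin; A and L share the same y with |AL| = 54.8 and L on the −x side, so L = (-54.80, 0.000). AH is vertical with |AH| = 24.8 and H on the +y side, so H = (0.000, 24.80). The virtual corner opposite A is at (-54.80, 24.80). Since A1 is tangent to LV there, NV ⟂ LV and the tangent condition forces NE to be normal to EH, with radius 7.6, so the center N sits 7.6 in from both sides at N = (-47.20, 17.20). That places the tangent points at V = (-54.80, 17.20) on LV and E = (-47.20, 24.80) on EH. Then |AE| = |E − A| = 53.32.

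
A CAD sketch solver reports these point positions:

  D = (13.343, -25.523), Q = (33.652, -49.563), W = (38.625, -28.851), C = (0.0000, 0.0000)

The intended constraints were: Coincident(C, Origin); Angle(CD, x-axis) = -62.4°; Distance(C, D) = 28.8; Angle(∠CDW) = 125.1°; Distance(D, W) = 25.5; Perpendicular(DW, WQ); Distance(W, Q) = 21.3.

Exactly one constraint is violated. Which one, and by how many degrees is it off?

Perpendicular(DW, WQ) — off by 6.00°.

C = (0.00, 0.00) ✓; CD at -62.40° ✓; |CD| = 28.80 ✓; ∠CDW = 125.1° ✓; |DW| = 25.50 ✓; ∠(DW, WQ) = 96.00° ✗; |WQ| = 21.30 ✓.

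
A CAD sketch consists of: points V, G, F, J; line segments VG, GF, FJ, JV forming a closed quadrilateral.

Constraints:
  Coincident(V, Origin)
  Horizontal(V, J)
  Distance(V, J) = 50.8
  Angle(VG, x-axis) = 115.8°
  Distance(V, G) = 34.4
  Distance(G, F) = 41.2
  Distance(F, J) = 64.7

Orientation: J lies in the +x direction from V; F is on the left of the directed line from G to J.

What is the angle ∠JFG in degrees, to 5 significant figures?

83.556°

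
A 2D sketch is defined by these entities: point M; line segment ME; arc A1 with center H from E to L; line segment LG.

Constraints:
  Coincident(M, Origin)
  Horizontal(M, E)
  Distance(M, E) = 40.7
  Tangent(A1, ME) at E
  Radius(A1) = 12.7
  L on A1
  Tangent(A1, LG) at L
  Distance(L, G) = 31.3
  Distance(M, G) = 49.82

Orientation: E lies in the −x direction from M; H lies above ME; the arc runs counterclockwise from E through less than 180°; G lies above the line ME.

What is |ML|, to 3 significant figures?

30.4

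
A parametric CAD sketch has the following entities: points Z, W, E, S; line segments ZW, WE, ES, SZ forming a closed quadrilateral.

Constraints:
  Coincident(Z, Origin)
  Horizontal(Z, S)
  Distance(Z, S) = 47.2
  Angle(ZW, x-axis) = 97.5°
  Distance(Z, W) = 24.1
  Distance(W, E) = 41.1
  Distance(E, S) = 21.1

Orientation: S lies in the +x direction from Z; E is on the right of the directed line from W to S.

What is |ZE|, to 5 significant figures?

26.958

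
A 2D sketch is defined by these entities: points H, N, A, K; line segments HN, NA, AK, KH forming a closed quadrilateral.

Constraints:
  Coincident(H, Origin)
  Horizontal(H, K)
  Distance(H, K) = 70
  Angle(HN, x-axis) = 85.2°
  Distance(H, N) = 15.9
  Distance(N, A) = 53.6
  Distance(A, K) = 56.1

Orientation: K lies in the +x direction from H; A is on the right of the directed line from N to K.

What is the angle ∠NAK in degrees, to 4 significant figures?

79.91°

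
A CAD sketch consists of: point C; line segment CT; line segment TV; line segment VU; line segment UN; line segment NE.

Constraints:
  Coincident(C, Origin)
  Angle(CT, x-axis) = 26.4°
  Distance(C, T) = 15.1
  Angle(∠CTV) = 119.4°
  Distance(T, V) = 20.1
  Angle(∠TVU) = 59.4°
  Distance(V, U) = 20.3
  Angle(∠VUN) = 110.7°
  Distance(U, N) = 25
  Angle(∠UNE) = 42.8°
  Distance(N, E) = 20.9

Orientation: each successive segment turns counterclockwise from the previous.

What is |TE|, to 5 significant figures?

3.2466

C is at the origin; CT runs at 26.4° with length 15.1, so T = (13.525, 6.7140). ∠CTV = 119.4° gives TV at 87.000° from the x-axis; with |TV| = 20.1, V = (14.577, 26.786). ∠TVU = 59.4° gives VU at -152.40° from the x-axis; with |VU| = 20.3, U = (-3.4127, 17.382). ∠VUN = 110.7° gives UN at -83.100° from the x-axis; with |UN| = 25.0, N = (-0.40931, -7.4374). ∠UNE = 42.8° gives NE at 54.100° from the x-axis; with |NE| = 20.9, E = (11.846, 9.4925). Then |TE| = |E − T| = 3.2466.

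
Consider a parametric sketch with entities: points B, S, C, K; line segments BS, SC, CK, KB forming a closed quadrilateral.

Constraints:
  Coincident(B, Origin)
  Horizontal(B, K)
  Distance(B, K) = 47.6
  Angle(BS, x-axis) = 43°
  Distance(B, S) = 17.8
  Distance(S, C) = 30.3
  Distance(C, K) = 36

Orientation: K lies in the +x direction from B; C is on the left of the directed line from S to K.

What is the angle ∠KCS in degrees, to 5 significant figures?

66.474°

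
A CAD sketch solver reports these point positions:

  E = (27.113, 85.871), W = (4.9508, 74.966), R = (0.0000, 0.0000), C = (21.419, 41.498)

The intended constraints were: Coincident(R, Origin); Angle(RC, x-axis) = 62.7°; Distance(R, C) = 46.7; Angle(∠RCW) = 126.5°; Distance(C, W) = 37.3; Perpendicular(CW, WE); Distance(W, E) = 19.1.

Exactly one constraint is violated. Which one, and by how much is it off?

Distance(W, E) = 19.1 — off by 5.60.

R = (0.00, 0.00) ✓; RC at 62.70° ✓; |RC| = 46.70 ✓; ∠RCW = 126.5° ✓; |CW| = 37.30 ✓; ∠(CW, WE) = 90.00° ✓; |WE| = 24.70 ✗.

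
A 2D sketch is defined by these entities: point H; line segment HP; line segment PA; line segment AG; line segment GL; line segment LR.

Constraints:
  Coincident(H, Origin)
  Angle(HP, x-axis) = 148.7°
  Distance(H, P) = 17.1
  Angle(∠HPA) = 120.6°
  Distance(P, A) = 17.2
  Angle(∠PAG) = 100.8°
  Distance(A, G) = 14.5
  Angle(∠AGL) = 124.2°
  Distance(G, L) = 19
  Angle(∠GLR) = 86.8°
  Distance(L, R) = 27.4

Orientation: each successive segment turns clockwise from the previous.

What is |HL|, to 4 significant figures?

19.96

H is at the origin; HP runs at 148.7° with length 17.1, so P = (-14.61, 8.884). ∠HPA = 120.6° gives PA at 89.30° from the x-axis; with |PA| = 17.2, A = (-14.40, 26.08). ∠PAG = 100.8° gives AG at 10.10° from the x-axis; with |AG| = 14.5, G = (-0.1258, 28.63). ∠AGL = 124.2° gives GL at -45.70° from the x-axis; with |GL| = 19.0, L = (13.14, 15.03). Then |HL| = |L − H| = 19.96.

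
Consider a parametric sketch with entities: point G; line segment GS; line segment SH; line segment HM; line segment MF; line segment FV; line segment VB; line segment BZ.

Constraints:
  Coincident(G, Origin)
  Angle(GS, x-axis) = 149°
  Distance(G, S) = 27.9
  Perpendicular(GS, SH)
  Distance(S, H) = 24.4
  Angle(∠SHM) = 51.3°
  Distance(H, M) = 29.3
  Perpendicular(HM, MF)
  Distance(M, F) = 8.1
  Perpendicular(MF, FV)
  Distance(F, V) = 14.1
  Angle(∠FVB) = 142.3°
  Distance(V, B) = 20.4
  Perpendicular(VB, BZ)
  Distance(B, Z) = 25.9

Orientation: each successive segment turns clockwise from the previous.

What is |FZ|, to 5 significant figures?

35.976

G is at the origin; GS runs at 149.0° with length 27.9, so S = (-23.915, 14.370). GS is perpendicular to SH, so SH runs at 59.000°; with |SH| = 24.4, H = (-11.348, 35.284). ∠SHM = 51.3° gives HM at -69.700° from the x-axis; with |HM| = 29.3, M = (-1.1828, 7.8043). The perpendicularity gives MF at right angles to HM, so MF runs at -159.70°; with |MF| = 8.1, F = (-8.7797, 4.9941). MF ⟂ FV, so FV runs at 110.30°; with |FV| = 14.1, V = (-13.672, 18.218). ∠FVB = 142.3° gives VB at 72.600° from the x-axis; with |VB| = 20.4, B = (-7.5711, 37.685). VB is perpendicular to BZ, so BZ runs at -17.400°; with |BZ| = 25.9, Z = (17.144, 29.940). Then |FZ| = |Z − F| = 35.976.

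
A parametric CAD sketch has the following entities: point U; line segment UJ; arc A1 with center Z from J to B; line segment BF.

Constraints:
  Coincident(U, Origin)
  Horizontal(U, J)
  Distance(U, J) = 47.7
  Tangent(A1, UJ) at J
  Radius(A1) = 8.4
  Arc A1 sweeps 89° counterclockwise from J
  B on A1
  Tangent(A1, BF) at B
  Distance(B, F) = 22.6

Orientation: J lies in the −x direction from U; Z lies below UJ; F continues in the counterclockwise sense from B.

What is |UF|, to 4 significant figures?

64.37

U is at the origin; U and J share the same y with |UJ| = 47.7 and J on the −x side, so J = (-47.70, 0.000). A1 meets UJ tangentially, so ZJ is at right angles to UJ, so Z = J + (0, -8.4) = (-47.70, -8.400). On A1, J sits at bearing 90° from Z; an 89° counterclockwise sweep puts B at bearing 179°, so B = Z + 8.4·(cos 179°, sin 179°) = (-56.10, -8.253). Since A1 is tangent to BF there, ZB ⟂ BF, so BF runs along (−sin 179°, cos 179°); with |BF| = 22.6, F = (-56.49, -30.85). Then |UF| = |F − U| = 64.37.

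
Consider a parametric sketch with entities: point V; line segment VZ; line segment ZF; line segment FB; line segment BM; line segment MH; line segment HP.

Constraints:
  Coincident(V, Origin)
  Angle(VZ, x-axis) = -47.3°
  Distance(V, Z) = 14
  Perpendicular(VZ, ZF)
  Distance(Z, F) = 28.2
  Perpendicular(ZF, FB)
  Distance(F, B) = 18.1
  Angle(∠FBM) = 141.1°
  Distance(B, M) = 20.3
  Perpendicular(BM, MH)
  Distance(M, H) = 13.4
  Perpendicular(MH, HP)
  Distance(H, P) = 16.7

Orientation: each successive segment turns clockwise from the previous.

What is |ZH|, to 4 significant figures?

25.97

V is at the origin; VZ runs at -47.3° with length 14.0, so Z = (9.494, -10.29). VZ is perpendicular to ZF, so ZF runs at -137.3°; with |ZF| = 28.2, F = (-11.23, -29.41). The perpendicularity gives FB at right angles to ZF, so FB runs at 132.7°; with |FB| = 18.1, B = (-23.51, -16.11). ∠FBM = 141.1° gives BM at 93.80° from the x-axis; with |BM| = 20.3, M = (-24.85, 4.144). BM is perpendicular to MH, so MH runs at 3.800°; with |MH| = 13.4, H = (-11.48, 5.032). Then |ZH| = |H − Z| = 25.97.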